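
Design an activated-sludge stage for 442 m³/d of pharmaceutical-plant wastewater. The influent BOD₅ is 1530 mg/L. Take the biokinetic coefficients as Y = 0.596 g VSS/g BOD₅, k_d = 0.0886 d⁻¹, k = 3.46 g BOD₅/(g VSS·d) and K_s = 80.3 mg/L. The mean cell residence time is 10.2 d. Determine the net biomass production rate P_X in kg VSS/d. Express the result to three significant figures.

From the Monod/SRT balance for a CMAS, S = K_s·(1+k_d θ_c)/[θ_c·(Y k − k_d) − 1] = 80.3 × (1 + 0.0886 × 10.2) / [10.2 × (0.596 × 3.46 − 0.0886) − 1] = 152.9 / 19.13 = 7.991 mg/L.
Correct the yield for decay: Y_obs = Y/(1 + k_d θ_c) = 0.596 / (1 + 0.0886 × 10.2) = 0.596 / 1.904 = 0.3131.
Substrate removed = Q·(S₀ − S) = 442 m³/d × (1530 − 7.99) g/m³ = 6.73×10^5 g/d = 672.7 kg/d.
P_X = Y_obs · Q(S₀ − S) = 0.3131 × 672.7 = 210.6 kg VSS/d.

P_X ≈ 211 kg VSS/d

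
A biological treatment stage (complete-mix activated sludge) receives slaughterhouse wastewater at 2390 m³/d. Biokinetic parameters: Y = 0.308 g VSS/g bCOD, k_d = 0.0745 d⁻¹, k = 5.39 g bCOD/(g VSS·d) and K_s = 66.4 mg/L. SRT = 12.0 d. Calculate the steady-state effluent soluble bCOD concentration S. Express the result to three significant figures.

For a completely mixed reactor with recycle the Lawrence–McCarty relation gives S = K_s·(1 + k_d·θ_c) / [θ_c·(Y·k − k_d) − 1] = 66.4 × (1 + 0.0745 × 12.0) / [12.0 × (0.308 × 5.39 − 0.0745) − 1] = 125.8 / 18.03 = 6.976 mg/L.

S ≈ 6.98 mg/L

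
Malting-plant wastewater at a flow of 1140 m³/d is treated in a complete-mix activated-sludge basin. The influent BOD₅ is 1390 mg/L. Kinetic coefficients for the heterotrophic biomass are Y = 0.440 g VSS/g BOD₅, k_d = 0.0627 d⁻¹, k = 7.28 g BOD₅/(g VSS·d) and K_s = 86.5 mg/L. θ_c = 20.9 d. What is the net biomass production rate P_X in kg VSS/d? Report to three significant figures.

P_X ≈ 301 kg VSS/d

For a completely mixed reactor with recycle the Lawrence–McCarty relation gives S = K_s·(1 + k_d·θ_c) / [θ_c·(Y·k − k_d) − 1] = 86.5 × (1 + 0.0627 × 20.9) / [20.9 × (0.440 × 7.28 − 0.0627) − 1] = 199.9 / 64.64 = 3.092 mg/L.
The observed yield is Y_obs = Y/(1 + k_d·θ_c) = 0.440 / (1 + 0.0627 × 20.9) = 0.440 / 2.310 = 0.1904 g VSS per g BOD₅ removed.
Mass of BOD₅ removed per day: Q(S₀ − S) = 1140 × 1387 g/m³ = 1581 kg/d.
So the net sludge growth is P_X = 0.1904 × 1581 = 301.1 kg VSS/d.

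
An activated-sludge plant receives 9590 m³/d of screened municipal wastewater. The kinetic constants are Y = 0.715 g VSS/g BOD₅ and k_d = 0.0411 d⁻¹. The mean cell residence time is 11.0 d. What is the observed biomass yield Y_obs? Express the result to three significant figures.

The observed yield is Y_obs = Y/(1 + k_d·θ_c) = 0.715 / (1 + 0.0411 × 11.0) = 0.715 / 1.452 = 0.4924 g VSS per g BOD₅ removed.

Y_obs ≈ 0.492 g VSS/g BOD₅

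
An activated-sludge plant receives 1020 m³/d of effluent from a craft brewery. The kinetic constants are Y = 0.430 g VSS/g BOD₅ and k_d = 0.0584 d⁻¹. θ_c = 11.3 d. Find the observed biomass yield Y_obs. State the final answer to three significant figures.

Y_obs ≈ 0.259 g VSS/g BOD₅

Correct the yield for decay: Y_obs = Y/(1 + k_d θ_c) = 0.430 / (1 + 0.0584 × 11.3) = 0.430 / 1.660 = 0.2590.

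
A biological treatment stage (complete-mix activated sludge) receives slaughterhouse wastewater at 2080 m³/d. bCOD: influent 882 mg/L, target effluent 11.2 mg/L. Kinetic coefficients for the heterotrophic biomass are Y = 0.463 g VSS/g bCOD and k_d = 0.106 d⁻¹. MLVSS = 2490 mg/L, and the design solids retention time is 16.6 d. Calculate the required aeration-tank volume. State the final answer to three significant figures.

V ≈ 2030 m³

From the SRT design equation V = Y Q (S₀−S) θ_c / [X (1 + k_d θ_c)] = 0.463 × 2080 × (882 − 11.2) × 16.6 / [2490 × (1 + 0.106 × 16.6)] = 1.39×10^7 / 6871 = 2026 m³.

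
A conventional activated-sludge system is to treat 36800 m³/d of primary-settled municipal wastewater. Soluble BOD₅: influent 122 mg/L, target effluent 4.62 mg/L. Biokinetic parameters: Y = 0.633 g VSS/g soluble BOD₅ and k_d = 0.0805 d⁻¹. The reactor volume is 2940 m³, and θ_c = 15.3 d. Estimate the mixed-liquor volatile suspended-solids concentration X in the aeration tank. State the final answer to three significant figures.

X ≈ 6380 mg/L

From V·X·(1 + k_d·θ_c) = Y·Q·(S₀ − S)·θ_c: X = 0.633 × 36800 × (122 − 4.62) × 15.3 / [2940 × (1 + 0.0805 × 15.3)] = 6376 mg/L.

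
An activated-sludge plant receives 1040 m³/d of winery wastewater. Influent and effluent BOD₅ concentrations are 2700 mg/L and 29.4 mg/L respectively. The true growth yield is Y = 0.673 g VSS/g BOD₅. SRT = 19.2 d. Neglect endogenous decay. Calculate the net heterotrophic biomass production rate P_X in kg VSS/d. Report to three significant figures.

P_X ≈ 1870 kg VSS/d

With endogenous decay neglected, the observed yield equals the true yield: Y_obs = Y = 0.673 g VSS/g BOD₅.
Substrate removed = Q·(S₀ − S) = 1040 m³/d × (2700 − 29.4) g/m³ = 2.78×10^6 g/d = 2777 kg/d.
P_X = Y_obs · Q(S₀ − S) = 0.6730 × 2777 = 1869 kg VSS/d.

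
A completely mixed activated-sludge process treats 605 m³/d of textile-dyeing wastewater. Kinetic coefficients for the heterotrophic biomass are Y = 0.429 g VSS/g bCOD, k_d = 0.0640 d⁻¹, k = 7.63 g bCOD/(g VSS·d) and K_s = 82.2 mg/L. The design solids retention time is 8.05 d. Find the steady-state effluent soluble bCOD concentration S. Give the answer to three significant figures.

S ≈ 5.02 mg/L

From the Monod/SRT balance for a CMAS, S = K_s·(1+k_d θ_c)/[θ_c·(Y k − k_d) − 1] = 82.2 × (1 + 0.0640 × 8.05) / [8.05 × (0.429 × 7.63 − 0.0640) − 1] = 124.5 / 24.83 = 5.015 mg/L.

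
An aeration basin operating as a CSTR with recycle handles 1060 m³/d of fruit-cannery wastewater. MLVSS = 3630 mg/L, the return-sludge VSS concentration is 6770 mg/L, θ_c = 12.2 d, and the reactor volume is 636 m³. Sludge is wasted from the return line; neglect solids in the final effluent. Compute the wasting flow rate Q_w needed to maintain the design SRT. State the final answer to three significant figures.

Q_w ≈ 28.0 m³/d

Wasting from the return line (neglecting effluent solids): Q_w = V·X / (θ_c·X_r) = 636.0 × 3630 / (12.2 × 6770) = 27.95 m³/d.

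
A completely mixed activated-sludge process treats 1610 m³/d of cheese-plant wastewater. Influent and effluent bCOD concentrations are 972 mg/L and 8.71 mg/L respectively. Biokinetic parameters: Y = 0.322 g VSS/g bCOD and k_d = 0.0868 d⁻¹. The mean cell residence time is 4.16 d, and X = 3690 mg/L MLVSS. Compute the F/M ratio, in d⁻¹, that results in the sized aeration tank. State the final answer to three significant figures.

Rearranging the biomass balance for a CMAS with decay, V = Y·Q·ΔS·θ_c / [X·(1+k_d θ_c)] = 0.322 × 1610 × (972 − 8.71) × 4.16 / [3690 × (1 + 0.0868 × 4.16)] = 2.08×10^6 / 5022 = 413.6 m³.
F/M = Q·S₀ / (V·X) = 1610 × 972 / (413.6 × 3690) = 1.025 g bCOD·(g VSS·d)⁻¹.

F/M ≈ 1.03 d⁻¹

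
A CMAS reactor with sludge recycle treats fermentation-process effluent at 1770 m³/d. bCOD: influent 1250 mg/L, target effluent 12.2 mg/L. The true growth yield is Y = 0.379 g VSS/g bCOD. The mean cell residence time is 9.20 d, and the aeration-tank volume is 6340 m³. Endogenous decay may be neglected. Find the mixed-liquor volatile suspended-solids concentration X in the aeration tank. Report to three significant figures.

From V·X = Y·Q·(S₀ − S)·θ_c (decay neglected): X = 0.379 × 1770 × (1250 − 12.2) × 9.20 / 6340 = 1205 mg/L.

X ≈ 1200 mg/L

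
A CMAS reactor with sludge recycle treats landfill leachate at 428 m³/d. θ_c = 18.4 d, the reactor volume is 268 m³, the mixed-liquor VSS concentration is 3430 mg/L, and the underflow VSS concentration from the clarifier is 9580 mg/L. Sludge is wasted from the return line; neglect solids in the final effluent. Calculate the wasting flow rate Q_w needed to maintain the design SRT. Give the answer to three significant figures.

θ_c = V·X/(Q_w·X_r) when wasting from the recycle, so Q_w = V·X/(θ_c·X_r) = 268.0 × 3430 / (18.4 × 9580) = 5.215 m³/d.

Q_w ≈ 5.21 m³/d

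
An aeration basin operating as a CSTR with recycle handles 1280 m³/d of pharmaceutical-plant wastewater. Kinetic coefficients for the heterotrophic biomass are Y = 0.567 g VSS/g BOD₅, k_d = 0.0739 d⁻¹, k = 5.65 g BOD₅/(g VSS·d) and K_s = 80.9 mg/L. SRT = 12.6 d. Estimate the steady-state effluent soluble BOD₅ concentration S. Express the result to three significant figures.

From the Monod/SRT balance for a CMAS, S = K_s·(1+k_d θ_c)/[θ_c·(Y k − k_d) − 1] = 80.9 × (1 + 0.0739 × 12.6) / [12.6 × (0.567 × 5.65 − 0.0739) − 1] = 156.2 / 38.43 = 4.065 mg/L.

S ≈ 4.06 mg/L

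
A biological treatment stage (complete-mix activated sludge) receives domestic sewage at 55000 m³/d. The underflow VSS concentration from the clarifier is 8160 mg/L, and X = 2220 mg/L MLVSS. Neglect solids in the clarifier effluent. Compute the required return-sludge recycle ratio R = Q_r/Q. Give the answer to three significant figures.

Solids balance on the clarifier gives (1+R)X = R·X_r, so R = X/(X_r − X) = 2220 / (8160 − 2220) = 0.3737.

R ≈ 0.374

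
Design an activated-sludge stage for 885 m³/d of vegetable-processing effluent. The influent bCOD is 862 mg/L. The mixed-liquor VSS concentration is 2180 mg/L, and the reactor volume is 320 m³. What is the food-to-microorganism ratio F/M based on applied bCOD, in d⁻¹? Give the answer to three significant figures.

F/M ≈ 1.09 d⁻¹

Food-to-microorganism ratio F/M = Q S₀ / (V X) = 885 × 862 / (320.0 × 2180) = 1.094 d⁻¹.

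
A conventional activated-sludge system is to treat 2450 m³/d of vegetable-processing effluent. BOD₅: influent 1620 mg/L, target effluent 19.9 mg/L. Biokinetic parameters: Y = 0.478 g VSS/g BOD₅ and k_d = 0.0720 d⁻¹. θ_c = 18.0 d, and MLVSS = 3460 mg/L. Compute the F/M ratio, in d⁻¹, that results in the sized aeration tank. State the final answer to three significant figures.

From the SRT design equation V = Y Q (S₀−S) θ_c / [X (1 + k_d θ_c)] = 0.478 × 2450 × (1620 − 19.9) × 18.0 / [3460 × (1 + 0.0720 × 18.0)] = 3.37×10^7 / 7944 = 4246 m³.
F/M = applied load / biomass = Q·S₀/(V·X) = 2450 × 1620 / (4246 × 3460) = 0.2702 d⁻¹.

F/M ≈ 0.270 d⁻¹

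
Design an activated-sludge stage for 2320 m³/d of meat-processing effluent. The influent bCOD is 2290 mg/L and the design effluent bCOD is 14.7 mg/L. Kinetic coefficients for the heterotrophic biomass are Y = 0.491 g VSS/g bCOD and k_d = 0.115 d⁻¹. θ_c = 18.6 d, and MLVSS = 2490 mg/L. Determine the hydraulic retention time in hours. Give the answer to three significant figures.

Rearranging the biomass balance for a CMAS with decay, V = Y·Q·ΔS·θ_c / [X·(1+k_d θ_c)] = 0.491 × 2320 × (2290 − 14.7) × 18.6 / [2490 × (1 + 0.115 × 18.6)] = 4.82×10^7 / 7816 = 6168 m³.
Hydraulic retention time τ = V/Q = 6168 / 2320 = 2.659 d = 63.80 h.

τ ≈ 63.8 h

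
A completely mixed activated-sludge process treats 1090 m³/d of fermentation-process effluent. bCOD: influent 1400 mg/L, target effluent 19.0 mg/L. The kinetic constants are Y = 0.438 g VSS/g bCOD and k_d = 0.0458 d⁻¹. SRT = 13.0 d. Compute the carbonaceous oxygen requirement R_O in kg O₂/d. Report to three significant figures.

Y_obs = Y / (1 + k_d θ_c) = 0.438 / (1 + 0.0458 × 13.0) = 0.438 / 1.595 = 0.2745.
Substrate removed = Q·(S₀ − S) = 1090 m³/d × (1400 − 19.0) g/m³ = 1.51×10^6 g/d = 1505 kg/d.
Biomass synthesised: P_X = Y_obs × 1505 = 413.3 kg VSS/d.
Carbonaceous O₂ demand = substrate oxidised − cell-mass equivalent = 1505 − 1.42 × 413.3 = 918.5 kg O₂/d.

R_O ≈ 918 kg O₂/d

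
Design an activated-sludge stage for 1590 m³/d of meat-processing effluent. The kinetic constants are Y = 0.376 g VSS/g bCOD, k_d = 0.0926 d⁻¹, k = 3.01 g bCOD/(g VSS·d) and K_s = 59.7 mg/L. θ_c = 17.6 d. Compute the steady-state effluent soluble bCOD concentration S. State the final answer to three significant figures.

S ≈ 9.08 mg/L

From the Monod/SRT balance for a CMAS, S = K_s·(1+k_d θ_c)/[θ_c·(Y k − k_d) − 1] = 59.7 × (1 + 0.0926 × 17.6) / [17.6 × (0.376 × 3.01 − 0.0926) − 1] = 157.0 / 17.29 = 9.081 mg/L.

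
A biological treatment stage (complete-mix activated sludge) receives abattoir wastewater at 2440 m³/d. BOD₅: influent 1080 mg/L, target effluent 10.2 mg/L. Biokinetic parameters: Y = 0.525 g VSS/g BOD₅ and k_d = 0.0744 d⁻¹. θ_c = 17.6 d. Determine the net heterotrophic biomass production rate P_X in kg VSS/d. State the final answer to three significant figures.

P_X ≈ 593 kg VSS/d

The observed yield is Y_obs = Y/(1 + k_d·θ_c) = 0.525 / (1 + 0.0744 × 17.6) = 0.525 / 2.309 = 0.2273 g VSS per g BOD₅ removed.
Substrate removed = Q·(S₀ − S) = 2440 m³/d × (1080 − 10.2) g/m³ = 2.61×10^6 g/d = 2610 kg/d.
Net biomass production P_X = Y_obs × Q·(S₀ − S) = 0.2273 × 2610 = 593.4 kg VSS/d.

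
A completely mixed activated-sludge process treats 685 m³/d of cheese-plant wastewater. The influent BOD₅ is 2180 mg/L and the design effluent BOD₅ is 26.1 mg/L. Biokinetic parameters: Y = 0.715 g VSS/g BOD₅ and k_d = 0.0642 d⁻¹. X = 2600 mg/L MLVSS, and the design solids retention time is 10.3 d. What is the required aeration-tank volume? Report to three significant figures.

V ≈ 2520 m³

Steady-state biomass mass balance: V·X·(1 + k_d·θ_c) = Y·Q·(S₀ − S)·θ_c, so V = 0.715 × 685 × (2180 − 26.1) × 10.3 / [2600 × (1 + 0.0642 × 10.3)] = 1.09×10^7 / 4319 = 2516 m³.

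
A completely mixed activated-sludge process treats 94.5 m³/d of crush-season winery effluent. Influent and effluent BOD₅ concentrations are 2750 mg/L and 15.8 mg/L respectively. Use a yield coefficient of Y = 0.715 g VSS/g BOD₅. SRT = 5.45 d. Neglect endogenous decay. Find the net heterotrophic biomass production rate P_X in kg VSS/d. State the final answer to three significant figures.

No decay correction is needed, so Y_obs = Y = 0.715.
Substrate removed = Q·(S₀ − S) = 94.5 m³/d × (2750 − 15.8) g/m³ = 2.58×10^5 g/d = 258.4 kg/d.
P_X = Y_obs · Q(S₀ − S) = 0.7150 × 258.4 = 184.7 kg VSS/d.

P_X ≈ 185 kg VSS/d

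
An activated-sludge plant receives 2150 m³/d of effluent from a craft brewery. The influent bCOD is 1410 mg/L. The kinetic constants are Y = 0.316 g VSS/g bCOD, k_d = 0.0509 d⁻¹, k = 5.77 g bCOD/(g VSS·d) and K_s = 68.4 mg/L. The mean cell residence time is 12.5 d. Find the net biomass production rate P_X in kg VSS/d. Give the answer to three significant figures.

Effluent substrate depends only on kinetics and SRT: S = K_s(1 + k_d θ_c) / [θ_c(Yk − k_d) − 1] = 68.4 × (1 + 0.0509 × 12.5) / [12.5 × (0.316 × 5.77 − 0.0509) − 1] = 111.9 / 21.16 = 5.290 mg/L.
Observed yield with endogenous decay: Y_obs = Y / (1 + k_d·θ_c) = 0.316 / (1 + 0.0509 × 12.5) = 0.316 / 1.636 = 0.1931 g VSS/g bCOD.
Mass of bCOD removed per day: Q(S₀ − S) = 2150 × 1405 g/m³ = 3020 kg/d.
Net biomass production P_X = Y_obs × Q·(S₀ − S) = 0.1931 × 3020 = 583.3 kg VSS/d.

P_X ≈ 583 kg VSS/d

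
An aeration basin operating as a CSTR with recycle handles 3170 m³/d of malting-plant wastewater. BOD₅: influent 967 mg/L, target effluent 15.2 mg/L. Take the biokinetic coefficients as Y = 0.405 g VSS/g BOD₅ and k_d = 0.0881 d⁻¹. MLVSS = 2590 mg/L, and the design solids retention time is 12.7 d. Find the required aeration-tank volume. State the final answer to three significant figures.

From the SRT design equation V = Y Q (S₀−S) θ_c / [X (1 + k_d θ_c)] = 0.405 × 3170 × (967 − 15.2) × 12.7 / [2590 × (1 + 0.0881 × 12.7)] = 1.55×10^7 / 5488 = 2828 m³.

V ≈ 2830 m³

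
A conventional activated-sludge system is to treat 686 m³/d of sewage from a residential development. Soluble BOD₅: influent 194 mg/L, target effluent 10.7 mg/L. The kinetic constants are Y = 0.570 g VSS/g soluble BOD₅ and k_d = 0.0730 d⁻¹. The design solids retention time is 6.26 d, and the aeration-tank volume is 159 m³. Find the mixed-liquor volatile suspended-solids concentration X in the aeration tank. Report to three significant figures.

X ≈ 1940 mg/L

From V·X·(1 + k_d·θ_c) = Y·Q·(S₀ − S)·θ_c: X = 0.570 × 686 × (194 − 10.7) × 6.26 / [159 × (1 + 0.0730 × 6.26)] = 1937 mg/L.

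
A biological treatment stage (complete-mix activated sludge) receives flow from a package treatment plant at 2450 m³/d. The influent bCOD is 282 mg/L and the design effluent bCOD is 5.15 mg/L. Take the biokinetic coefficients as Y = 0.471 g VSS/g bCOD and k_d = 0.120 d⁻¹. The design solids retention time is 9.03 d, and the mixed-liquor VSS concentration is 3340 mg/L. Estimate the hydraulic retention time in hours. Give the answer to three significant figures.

τ ≈ 4.06 h

Rearranging the biomass balance for a CMAS with decay, V = Y·Q·ΔS·θ_c / [X·(1+k_d θ_c)] = 0.471 × 2450 × (282 − 5.15) × 9.03 / [3340 × (1 + 0.120 × 9.03)] = 2.88×10^6 / 6959 = 414.5 m³.
HRT = V/Q = 414.5 m³ / 2450 m³·d⁻¹ = 0.1692 d × 24 = 4.061 h.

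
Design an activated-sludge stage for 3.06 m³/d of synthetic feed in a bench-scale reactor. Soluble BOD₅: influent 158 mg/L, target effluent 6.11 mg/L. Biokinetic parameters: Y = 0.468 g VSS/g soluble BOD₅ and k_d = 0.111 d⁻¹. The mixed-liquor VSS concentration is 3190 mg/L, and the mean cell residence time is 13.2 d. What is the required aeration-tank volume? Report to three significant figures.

Rearranging the biomass balance for a CMAS with decay, V = Y·Q·ΔS·θ_c / [X·(1+k_d θ_c)] = 0.468 × 3.06 × (158 − 6.11) × 13.2 / [3190 × (1 + 0.111 × 13.2)] = 2.87×10^3 / 7864 = 0.3651 m³.

V ≈ 0.365 m³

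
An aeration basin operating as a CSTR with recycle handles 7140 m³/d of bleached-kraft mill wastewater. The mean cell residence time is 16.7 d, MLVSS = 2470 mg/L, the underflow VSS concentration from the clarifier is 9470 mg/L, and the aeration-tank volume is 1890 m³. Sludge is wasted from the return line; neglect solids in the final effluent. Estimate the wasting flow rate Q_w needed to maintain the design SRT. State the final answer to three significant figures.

θ_c = V·X/(Q_w·X_r) when wasting from the recycle, so Q_w = V·X/(θ_c·X_r) = 1890 × 2470 / (16.7 × 9470) = 29.52 m³/d.

Q_w ≈ 29.5 m³/d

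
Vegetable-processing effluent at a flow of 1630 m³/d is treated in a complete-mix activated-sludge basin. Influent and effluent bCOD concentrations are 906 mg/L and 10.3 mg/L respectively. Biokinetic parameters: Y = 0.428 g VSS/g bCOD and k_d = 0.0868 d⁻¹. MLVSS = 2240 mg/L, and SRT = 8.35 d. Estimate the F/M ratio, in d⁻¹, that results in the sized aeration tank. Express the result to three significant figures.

F/M ≈ 0.488 d⁻¹

From the SRT design equation V = Y Q (S₀−S) θ_c / [X (1 + k_d θ_c)] = 0.428 × 1630 × (906 − 10.3) × 8.35 / [2240 × (1 + 0.0868 × 8.35)] = 5.22×10^6 / 3864 = 1351 m³.
Food-to-microorganism ratio F/M = Q S₀ / (V X) = 1630 × 906 / (1351 × 2240) = 0.4882 d⁻¹.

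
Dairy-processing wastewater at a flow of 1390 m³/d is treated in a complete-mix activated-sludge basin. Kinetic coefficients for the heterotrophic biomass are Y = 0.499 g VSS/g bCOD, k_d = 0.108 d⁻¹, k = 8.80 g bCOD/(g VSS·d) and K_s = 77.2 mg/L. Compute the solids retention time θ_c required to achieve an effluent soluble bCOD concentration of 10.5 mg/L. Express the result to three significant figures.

From 1/θ_c = Y·k·S/(K_s + S) − k_d: Y·k·S/(K_s+S) = 0.499 × 8.80 × 10.5 / (77.2 + 10.5) = 0.5257 d⁻¹.
Then 1/θ_c = μ − k_d = 0.5257 − 0.108 = 0.4177 d⁻¹, giving θ_c = 2.394 d.

θ_c ≈ 2.39 d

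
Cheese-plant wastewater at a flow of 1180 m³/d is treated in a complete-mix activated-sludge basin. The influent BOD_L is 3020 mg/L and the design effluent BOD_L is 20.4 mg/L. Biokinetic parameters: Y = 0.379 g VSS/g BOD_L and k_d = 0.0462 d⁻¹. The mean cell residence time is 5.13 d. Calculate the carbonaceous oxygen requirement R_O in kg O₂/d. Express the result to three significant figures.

R_O ≈ 2000 kg O₂/d

Observed yield with endogenous decay: Y_obs = Y / (1 + k_d·θ_c) = 0.379 / (1 + 0.0462 × 5.13) = 0.379 / 1.237 = 0.3064 g VSS/g BOD_L.
ΔS = 3020 − 20.4 = 3000 mg/L, so the substrate removal rate is 1180 × 3000/1000 = 3540 kg BOD_L/d.
P_X = Y_obs·Q·(S₀ − S) = 0.3064 × 3540 = 1084 kg VSS/d.
R_O = Q·ΔS − 1.42 P_X = 3540 − 1540 = 2000 kg O₂/d.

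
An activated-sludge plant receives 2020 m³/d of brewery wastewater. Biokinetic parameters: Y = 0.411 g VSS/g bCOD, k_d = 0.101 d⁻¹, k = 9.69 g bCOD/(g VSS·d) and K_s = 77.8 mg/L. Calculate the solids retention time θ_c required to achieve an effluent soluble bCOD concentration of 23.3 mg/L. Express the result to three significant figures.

At the target effluent, Y k S/(K_s+S) = 0.411×9.69×23.3/101.1 = 0.9178 d⁻¹.
Then 1/θ_c = μ − k_d = 0.9178 − 0.101 = 0.8168 d⁻¹, giving θ_c = 1.224 d.

θ_c ≈ 1.22 d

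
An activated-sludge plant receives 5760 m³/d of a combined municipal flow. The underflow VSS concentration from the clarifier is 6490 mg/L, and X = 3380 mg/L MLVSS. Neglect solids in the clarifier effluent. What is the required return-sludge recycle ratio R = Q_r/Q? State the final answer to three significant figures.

R = Q_r/Q = X/(X_r − X) = 3380 / (6490 − 3380) = 1.087.

R ≈ 1.09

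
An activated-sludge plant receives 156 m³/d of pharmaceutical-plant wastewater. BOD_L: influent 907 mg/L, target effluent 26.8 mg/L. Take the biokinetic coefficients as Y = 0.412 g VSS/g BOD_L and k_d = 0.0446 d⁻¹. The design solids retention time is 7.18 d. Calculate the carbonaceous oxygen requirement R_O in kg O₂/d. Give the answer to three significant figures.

R_O ≈ 76.5 kg O₂/d

Correct the yield for decay: Y_obs = Y/(1 + k_d θ_c) = 0.412 / (1 + 0.0446 × 7.18) = 0.412 / 1.320 = 0.3121.
ΔS = 907 − 26.8 = 880.2 mg/L, so the substrate removal rate is 156 × 880.2/1000 = 137.3 kg BOD_L/d.
Net sludge production P_X = 0.3121 × 137.3 = 42.85 kg VSS/d.
R_O = Q·ΔS − 1.42 P_X = 137.3 − 60.85 = 76.46 kg O₂/d.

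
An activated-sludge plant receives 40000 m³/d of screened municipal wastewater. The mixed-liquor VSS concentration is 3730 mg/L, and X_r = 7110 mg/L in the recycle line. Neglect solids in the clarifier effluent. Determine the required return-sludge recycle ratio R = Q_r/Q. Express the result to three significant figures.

Mass balance around the secondary clarifier (neglecting effluent solids): R = X / (X_r − X) = 3730 / (7110 − 3730) = 1.104.

R ≈ 1.10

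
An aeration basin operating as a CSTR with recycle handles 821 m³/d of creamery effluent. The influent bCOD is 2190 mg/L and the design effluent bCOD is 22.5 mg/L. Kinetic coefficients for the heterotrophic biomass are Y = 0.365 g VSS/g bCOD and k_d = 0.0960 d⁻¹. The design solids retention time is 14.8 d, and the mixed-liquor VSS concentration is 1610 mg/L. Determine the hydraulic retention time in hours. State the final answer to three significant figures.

τ ≈ 72.1 h

From the SRT design equation V = Y Q (S₀−S) θ_c / [X (1 + k_d θ_c)] = 0.365 × 821 × (2190 − 22.5) × 14.8 / [1610 × (1 + 0.0960 × 14.8)] = 9.61×10^6 / 3897 = 2466 m³.
Hydraulic retention time τ = V/Q = 2466 / 821 = 3.004 d = 72.10 h.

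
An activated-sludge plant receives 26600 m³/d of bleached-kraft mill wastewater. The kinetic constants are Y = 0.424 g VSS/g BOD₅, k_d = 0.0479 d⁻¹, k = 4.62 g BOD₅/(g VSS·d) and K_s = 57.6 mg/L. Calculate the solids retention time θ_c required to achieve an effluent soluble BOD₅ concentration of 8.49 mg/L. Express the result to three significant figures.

θ_c ≈ 4.91 d

From 1/θ_c = Y·k·S/(K_s + S) − k_d: Y·k·S/(K_s+S) = 0.424 × 4.62 × 8.49 / (57.6 + 8.49) = 0.2516 d⁻¹.
Then 1/θ_c = μ − k_d = 0.2516 − 0.0479 = 0.2037 d⁻¹, giving θ_c = 4.908 d.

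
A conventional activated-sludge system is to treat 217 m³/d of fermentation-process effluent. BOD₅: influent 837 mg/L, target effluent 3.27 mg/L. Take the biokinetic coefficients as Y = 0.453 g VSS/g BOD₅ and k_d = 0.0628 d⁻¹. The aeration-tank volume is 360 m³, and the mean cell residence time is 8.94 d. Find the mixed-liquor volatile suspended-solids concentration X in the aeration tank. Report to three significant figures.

X = Y·Q·ΔS·θ_c / [V·(1 + k_d θ_c)] = 0.453 × 217 × (837 − 3.27) × 8.94 / [360 × (1 + 0.0628 × 8.94)] = 1303 mg/L.

X ≈ 1300 mg/L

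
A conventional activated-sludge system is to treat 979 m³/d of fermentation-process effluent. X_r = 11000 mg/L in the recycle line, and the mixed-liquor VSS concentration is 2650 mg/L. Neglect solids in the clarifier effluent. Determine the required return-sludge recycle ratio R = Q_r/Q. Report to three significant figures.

R ≈ 0.317

Solids balance on the clarifier gives (1+R)X = R·X_r, so R = X/(X_r − X) = 2650 / (11000 − 2650) = 0.3174.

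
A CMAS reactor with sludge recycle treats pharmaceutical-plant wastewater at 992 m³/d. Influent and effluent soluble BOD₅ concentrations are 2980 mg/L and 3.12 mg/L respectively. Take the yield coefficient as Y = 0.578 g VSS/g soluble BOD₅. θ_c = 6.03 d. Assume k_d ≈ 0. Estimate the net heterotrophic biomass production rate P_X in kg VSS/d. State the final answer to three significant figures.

Since k_d ≈ 0, Y_obs = Y = 0.578 g VSS/g soluble BOD₅.
ΔS = 2980 − 3.12 = 2977 mg/L, so the substrate removal rate is 992 × 2977/1000 = 2953 kg soluble BOD₅/d.
Biomass produced: P_X = Y_obs·Q·ΔS = 0.5780 × 2953 ≈ 1707 kg VSS/d.

P_X ≈ 1710 kg VSS/d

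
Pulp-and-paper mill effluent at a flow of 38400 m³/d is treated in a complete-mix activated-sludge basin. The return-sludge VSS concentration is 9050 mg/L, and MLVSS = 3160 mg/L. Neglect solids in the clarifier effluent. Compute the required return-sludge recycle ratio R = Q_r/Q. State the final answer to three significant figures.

R ≈ 0.537

Solids balance on the clarifier gives (1+R)X = R·X_r, so R = X/(X_r − X) = 3160 / (9050 − 3160) = 0.5365.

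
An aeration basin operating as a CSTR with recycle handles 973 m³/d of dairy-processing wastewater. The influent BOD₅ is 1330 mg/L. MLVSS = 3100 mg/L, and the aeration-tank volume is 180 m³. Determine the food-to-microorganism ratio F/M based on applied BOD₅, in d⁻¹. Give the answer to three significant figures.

Food-to-microorganism ratio F/M = Q S₀ / (V X) = 973 × 1330 / (180.0 × 3100) = 2.319 d⁻¹.

F/M ≈ 2.32 d⁻¹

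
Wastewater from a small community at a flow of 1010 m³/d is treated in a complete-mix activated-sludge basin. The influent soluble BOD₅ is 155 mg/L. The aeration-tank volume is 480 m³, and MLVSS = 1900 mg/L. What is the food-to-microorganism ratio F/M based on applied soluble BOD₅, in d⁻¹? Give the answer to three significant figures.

F/M ≈ 0.172 d⁻¹

F/M = Q·S₀ / (V·X) = 1010 × 155 / (480.0 × 1900) = 0.1717 g soluble BOD₅·(g VSS·d)⁻¹.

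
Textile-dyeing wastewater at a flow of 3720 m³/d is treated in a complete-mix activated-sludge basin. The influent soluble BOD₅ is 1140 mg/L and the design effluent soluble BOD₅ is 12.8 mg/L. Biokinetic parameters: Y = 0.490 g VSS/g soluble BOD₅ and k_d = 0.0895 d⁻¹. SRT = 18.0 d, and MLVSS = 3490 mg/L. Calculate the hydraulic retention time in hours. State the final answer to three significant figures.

Steady-state biomass mass balance: V·X·(1 + k_d·θ_c) = Y·Q·(S₀ − S)·θ_c, so V = 0.490 × 3720 × (1140 − 12.8) × 18.0 / [3490 × (1 + 0.0895 × 18.0)] = 3.7×10^7 / 9112 = 4059 m³.
HRT = V/Q = 4059 m³ / 3720 m³·d⁻¹ = 1.091 d × 24 = 26.18 h.

τ ≈ 26.2 h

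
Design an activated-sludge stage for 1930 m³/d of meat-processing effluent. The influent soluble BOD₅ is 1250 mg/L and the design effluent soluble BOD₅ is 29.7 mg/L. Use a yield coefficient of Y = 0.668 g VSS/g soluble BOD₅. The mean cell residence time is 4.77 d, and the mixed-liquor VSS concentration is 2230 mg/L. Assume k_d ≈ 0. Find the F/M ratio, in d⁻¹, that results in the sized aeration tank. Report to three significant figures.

F/M ≈ 0.321 d⁻¹

With k_d = 0 the design equation reduces to V = Y Q (S₀−S) θ_c / X = 0.668 × 1930 × (1250 − 29.7) × 4.77 / 2230 = 3365 m³.
Food-to-microorganism ratio F/M = Q S₀ / (V X) = 1930 × 1250 / (3365 × 2230) = 0.3215 d⁻¹.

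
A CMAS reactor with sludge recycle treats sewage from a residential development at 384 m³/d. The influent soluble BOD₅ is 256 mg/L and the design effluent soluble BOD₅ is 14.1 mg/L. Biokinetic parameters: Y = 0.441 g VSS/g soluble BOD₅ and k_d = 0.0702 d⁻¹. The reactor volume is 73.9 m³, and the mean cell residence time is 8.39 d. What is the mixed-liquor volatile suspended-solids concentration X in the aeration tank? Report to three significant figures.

X ≈ 2930 mg/L

From V·X·(1 + k_d·θ_c) = Y·Q·(S₀ − S)·θ_c: X = 0.441 × 384 × (256 − 14.1) × 8.39 / [73.9 × (1 + 0.0702 × 8.39)] = 2927 mg/L.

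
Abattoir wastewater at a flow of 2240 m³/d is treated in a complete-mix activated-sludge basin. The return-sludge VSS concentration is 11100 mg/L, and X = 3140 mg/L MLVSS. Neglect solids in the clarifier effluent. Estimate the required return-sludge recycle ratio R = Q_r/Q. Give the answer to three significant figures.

R ≈ 0.394

R = Q_r/Q = X/(X_r − X) = 3140 / (11100 − 3140) = 0.3945.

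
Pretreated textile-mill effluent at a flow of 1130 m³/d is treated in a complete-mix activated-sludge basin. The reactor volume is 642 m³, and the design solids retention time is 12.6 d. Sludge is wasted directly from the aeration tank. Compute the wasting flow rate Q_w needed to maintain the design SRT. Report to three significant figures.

Q_w ≈ 51.0 m³/d

With mixed-liquor wasting, θ_c = V/Q_w, so Q_w = V/θ_c = 642.0/12.6 = 50.95 m³/d.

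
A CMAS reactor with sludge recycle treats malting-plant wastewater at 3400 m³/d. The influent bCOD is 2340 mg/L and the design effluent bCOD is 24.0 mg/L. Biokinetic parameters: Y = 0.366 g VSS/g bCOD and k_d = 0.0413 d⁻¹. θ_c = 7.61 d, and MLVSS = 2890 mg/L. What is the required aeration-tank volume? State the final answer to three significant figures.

Rearranging the biomass balance for a CMAS with decay, V = Y·Q·ΔS·θ_c / [X·(1+k_d θ_c)] = 0.366 × 3400 × (2340 − 24.0) × 7.61 / [2890 × (1 + 0.0413 × 7.61)] = 2.19×10^7 / 3798 = 5774 m³.

V ≈ 5770 m³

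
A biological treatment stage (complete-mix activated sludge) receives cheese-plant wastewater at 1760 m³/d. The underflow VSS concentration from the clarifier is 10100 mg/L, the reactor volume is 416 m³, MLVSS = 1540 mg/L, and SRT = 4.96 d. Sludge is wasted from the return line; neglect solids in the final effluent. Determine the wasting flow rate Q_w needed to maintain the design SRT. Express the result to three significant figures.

Q_w = (V·X)/(θ_c X_r) = 416.0 × 1540 / (4.96 × 10100) = 12.79 m³/d.

Q_w ≈ 12.8 m³/d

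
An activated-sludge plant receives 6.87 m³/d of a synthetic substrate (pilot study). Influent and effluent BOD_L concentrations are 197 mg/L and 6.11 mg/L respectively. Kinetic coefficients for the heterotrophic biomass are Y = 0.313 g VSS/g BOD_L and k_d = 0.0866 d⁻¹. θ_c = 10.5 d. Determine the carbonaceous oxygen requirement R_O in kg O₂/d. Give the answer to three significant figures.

R_O ≈ 1.01 kg O₂/d

Y_obs = Y / (1 + k_d θ_c) = 0.313 / (1 + 0.0866 × 10.5) = 0.313 / 1.909 = 0.1639.
Mass of BOD_L removed per day: Q(S₀ − S) = 6.87 × 190.9 g/m³ = 1.311 kg/d.
P_X = Y_obs·Q·(S₀ − S) = 0.1639 × 1.311 = 0.2150 kg VSS/d.
Carbonaceous O₂ demand = substrate oxidised − cell-mass equivalent = 1.311 − 1.42 × 0.2150 = 1.006 kg O₂/d.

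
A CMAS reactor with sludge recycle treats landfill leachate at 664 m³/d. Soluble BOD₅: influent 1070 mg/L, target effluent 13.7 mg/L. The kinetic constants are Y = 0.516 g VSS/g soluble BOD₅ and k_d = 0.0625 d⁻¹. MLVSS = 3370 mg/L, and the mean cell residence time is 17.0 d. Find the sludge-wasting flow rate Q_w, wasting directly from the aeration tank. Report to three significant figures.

Q_w ≈ 52.1 m³/d

From the SRT design equation V = Y Q (S₀−S) θ_c / [X (1 + k_d θ_c)] = 0.516 × 664 × (1070 − 13.7) × 17.0 / [3370 × (1 + 0.0625 × 17.0)] = 6.15×10^6 / 6951 = 885.2 m³.
For wasting at MLVSS concentration, Q_w = V/θ_c = 885.2/17.0 = 52.07 m³/d.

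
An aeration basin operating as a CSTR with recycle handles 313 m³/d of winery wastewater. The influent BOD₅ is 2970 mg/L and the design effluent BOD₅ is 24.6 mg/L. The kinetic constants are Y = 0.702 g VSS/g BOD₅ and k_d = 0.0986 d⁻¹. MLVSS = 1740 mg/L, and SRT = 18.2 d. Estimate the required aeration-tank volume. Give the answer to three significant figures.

V ≈ 2420 m³

Rearranging the biomass balance for a CMAS with decay, V = Y·Q·ΔS·θ_c / [X·(1+k_d θ_c)] = 0.702 × 313 × (2970 − 24.6) × 18.2 / [1740 × (1 + 0.0986 × 18.2)] = 1.18×10^7 / 4862 = 2422 m³.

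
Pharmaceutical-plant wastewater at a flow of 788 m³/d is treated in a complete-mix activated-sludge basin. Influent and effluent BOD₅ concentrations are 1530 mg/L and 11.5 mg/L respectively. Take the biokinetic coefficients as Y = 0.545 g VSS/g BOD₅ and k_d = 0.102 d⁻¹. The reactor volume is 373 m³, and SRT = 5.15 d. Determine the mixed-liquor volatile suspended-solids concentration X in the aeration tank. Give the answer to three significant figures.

From V·X·(1 + k_d·θ_c) = Y·Q·(S₀ − S)·θ_c: X = 0.545 × 788 × (1530 − 11.5) × 5.15 / [373 × (1 + 0.102 × 5.15)] = 5903 mg/L.

X ≈ 5900 mg/L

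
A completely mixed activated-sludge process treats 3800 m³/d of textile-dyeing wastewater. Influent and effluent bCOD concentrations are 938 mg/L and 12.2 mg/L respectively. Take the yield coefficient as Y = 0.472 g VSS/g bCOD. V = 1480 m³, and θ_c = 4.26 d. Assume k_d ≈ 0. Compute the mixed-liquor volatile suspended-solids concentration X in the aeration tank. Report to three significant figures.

Without decay, X = Y Q (S₀−S) θ_c / V = 0.472 × 3800 × (938 − 12.2) × 4.26 / 1480 = 4780 mg/L.

X ≈ 4780 mg/L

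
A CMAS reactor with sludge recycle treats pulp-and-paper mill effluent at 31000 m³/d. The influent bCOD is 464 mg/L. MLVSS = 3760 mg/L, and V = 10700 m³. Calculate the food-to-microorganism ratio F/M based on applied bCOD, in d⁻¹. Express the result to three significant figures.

F/M = applied load / biomass = Q·S₀/(V·X) = 31000 × 464 / (10700 × 3760) = 0.3575 d⁻¹.

F/M ≈ 0.358 d⁻¹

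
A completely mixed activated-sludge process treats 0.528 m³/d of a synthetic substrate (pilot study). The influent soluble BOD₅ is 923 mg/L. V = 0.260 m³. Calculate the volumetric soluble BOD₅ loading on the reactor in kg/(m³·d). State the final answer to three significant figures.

L_v = Q S₀ / V = 0.528 × 923 × 10⁻³ / 0.2600 = 1.874 kg/(m³·d).

L_v ≈ 1.87 kg soluble BOD₅/(m³·d)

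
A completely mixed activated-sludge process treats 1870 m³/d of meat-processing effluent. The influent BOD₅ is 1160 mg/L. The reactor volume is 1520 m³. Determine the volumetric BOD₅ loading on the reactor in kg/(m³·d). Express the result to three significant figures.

L_v ≈ 1.43 kg BOD₅/(m³·d)

Applied BOD₅ load per unit volume = Q·S₀/V = (1870 × 1160/1000)/1520 = 1.427 kg BOD₅·m⁻³·d⁻¹.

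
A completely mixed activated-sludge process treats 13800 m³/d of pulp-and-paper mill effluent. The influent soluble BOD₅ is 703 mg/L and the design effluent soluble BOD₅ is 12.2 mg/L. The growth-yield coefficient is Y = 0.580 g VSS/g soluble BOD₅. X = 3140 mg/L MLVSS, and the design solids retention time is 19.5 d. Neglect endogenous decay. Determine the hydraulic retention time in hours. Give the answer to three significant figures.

With k_d = 0 the design equation reduces to V = Y Q (S₀−S) θ_c / X = 0.580 × 13800 × (703 − 12.2) × 19.5 / 3140 = 34337 m³.
Hydraulic retention time τ = V/Q = 34337 / 13800 = 2.488 d = 59.72 h.

τ ≈ 59.7 h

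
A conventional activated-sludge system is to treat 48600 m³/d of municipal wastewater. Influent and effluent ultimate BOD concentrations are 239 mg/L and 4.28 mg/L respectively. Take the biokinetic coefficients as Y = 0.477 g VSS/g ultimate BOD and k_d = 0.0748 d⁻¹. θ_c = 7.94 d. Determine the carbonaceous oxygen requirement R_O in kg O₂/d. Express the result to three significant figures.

R_O ≈ 6560 kg O₂/d

Correct the yield for decay: Y_obs = Y/(1 + k_d θ_c) = 0.477 / (1 + 0.0748 × 7.94) = 0.477 / 1.594 = 0.2993.
Mass of ultimate BOD removed per day: Q(S₀ − S) = 48600 × 234.7 g/m³ = 11407 kg/d.
P_X = Y_obs·Q·(S₀ − S) = 0.2993 × 11407 = 3414 kg VSS/d.
R_O = Q·(S₀ − S) − 1.42·P_X = 11407 − 1.42 × 3414 = 6560 kg O₂/d.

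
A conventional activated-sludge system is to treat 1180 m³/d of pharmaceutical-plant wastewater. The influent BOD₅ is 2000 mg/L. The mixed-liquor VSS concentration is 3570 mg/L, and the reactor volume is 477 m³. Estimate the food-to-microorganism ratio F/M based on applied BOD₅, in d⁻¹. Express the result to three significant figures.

F/M = applied load / biomass = Q·S₀/(V·X) = 1180 × 2000 / (477.0 × 3570) = 1.386 d⁻¹.

F/M ≈ 1.39 d⁻¹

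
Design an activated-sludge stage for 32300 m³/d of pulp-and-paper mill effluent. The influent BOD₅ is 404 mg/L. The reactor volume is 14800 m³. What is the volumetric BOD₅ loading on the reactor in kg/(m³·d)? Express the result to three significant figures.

L_v ≈ 0.882 kg BOD₅/(m³·d)

Applied BOD₅ load per unit volume = Q·S₀/V = (32300 × 404/1000)/14800 = 0.8817 kg BOD₅·m⁻³·d⁻¹.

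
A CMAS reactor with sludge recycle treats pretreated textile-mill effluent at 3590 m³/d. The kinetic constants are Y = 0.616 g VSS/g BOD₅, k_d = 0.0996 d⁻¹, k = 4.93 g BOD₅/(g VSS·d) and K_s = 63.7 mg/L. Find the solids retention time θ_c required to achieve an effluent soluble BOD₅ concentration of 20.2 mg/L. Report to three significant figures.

Specific growth rate at S = 20.2 mg/L: μ = YkS/(K_s+S) = 0.616·4.93·20.2/(63.7+20.2) = 0.7312 d⁻¹.
Then 1/θ_c = μ − k_d = 0.7312 − 0.0996 = 0.6316 d⁻¹, giving θ_c = 1.583 d.

θ_c ≈ 1.58 d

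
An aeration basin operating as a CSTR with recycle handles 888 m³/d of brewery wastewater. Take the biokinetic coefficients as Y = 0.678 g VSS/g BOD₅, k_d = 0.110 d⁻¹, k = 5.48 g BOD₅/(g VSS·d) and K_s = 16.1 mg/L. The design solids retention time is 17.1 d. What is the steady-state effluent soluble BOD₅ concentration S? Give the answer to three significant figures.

From the Monod/SRT balance for a CMAS, S = K_s·(1+k_d θ_c)/[θ_c·(Y k − k_d) − 1] = 16.1 × (1 + 0.110 × 17.1) / [17.1 × (0.678 × 5.48 − 0.110) − 1] = 46.38 / 60.65 = 0.7647 mg/L.

S ≈ 0.765 mg/L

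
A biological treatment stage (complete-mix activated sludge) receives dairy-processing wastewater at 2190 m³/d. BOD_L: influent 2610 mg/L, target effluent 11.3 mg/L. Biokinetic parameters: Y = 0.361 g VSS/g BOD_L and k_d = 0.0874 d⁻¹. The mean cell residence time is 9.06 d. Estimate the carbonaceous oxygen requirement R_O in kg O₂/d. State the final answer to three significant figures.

The observed yield is Y_obs = Y/(1 + k_d·θ_c) = 0.361 / (1 + 0.0874 × 9.06) = 0.361 / 1.792 = 0.2015 g VSS per g BOD_L removed.
Mass of BOD_L removed per day: Q(S₀ − S) = 2190 × 2599 g/m³ = 5691 kg/d.
P_X = Y_obs·Q·(S₀ − S) = 0.2015 × 5691 = 1147 kg VSS/d.
R_O = Q·(S₀ − S) − 1.42·P_X = 5691 − 1.42 × 1147 = 4063 kg O₂/d.

R_O ≈ 4060 kg O₂/d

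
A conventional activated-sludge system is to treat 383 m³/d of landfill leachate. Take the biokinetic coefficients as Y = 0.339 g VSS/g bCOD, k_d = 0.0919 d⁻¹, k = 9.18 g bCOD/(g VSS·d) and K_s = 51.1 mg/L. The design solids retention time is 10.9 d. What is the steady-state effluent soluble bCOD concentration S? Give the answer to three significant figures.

S ≈ 3.20 mg/L

Effluent substrate depends only on kinetics and SRT: S = K_s(1 + k_d θ_c) / [θ_c(Yk − k_d) − 1] = 51.1 × (1 + 0.0919 × 10.9) / [10.9 × (0.339 × 9.18 − 0.0919) − 1] = 102.3 / 31.92 = 3.205 mg/L.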